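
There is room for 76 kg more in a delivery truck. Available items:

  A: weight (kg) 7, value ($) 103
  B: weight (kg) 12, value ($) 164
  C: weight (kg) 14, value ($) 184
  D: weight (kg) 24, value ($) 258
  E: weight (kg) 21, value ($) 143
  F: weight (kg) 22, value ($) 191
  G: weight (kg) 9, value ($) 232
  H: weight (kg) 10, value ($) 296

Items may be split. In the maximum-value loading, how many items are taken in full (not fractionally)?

6

Ratios (sorted): H 29.60, G 25.78, A 14.71, B 13.67, C 13.14, D 10.75, F 8.68, E 6.81
take H (10 @ 296); take G (9 @ 232); take A (7 @ 103); take B (12 @ 164); take C (14 @ 184); take D (24 @ 258). Capacity used 76/76.
6 item(s) taken whole.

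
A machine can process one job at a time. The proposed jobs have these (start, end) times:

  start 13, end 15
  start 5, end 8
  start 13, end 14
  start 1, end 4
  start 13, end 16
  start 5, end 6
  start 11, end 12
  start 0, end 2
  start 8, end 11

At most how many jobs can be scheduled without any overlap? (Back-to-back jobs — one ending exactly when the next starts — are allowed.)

5

Order by finish time; keep every interval that doesn't clash with the previous kept one.
By end time: (0,2), (1,4), (5,6), (5,8), (8,11), (11,12), (13,14), (13,15), (13,16).
Pick (0,2); next start ≥ 2 → (5,6); next start ≥ 6 → (8,11); next start ≥ 11 → (11,12); next start ≥ 12 → (13,14).
Selected 5 jobs.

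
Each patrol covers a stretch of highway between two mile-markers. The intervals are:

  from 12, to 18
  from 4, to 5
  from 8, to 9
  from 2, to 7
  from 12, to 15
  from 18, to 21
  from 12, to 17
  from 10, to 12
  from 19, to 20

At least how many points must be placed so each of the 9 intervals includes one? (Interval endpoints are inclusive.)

Sorted: [4,5] [2,7] [8,9] [10,12] [12,15] [12,17] [12,18] [19,20] [18,21]
{[4,5],[2,7]} hit by 5; {[8,9]} hit by 9; {[10,12],[12,15],[12,17],[12,18]} hit by 12; {[19,20],[18,21]} hit by 20.
Points: 5, 9, 12, 20 (4 total).

4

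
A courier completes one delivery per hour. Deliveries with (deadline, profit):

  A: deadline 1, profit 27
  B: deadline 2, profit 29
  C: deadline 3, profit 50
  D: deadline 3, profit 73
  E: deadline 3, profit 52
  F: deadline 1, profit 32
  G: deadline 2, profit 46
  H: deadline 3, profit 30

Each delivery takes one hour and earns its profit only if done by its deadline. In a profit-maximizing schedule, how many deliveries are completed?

Take jobs in profit order; each goes to the latest open slot no later than its deadline.
Profit order: D=73 E=52 C=50 G=46 F=32 H=30 B=29 A=27
Assign: D→slot 3, E→slot 2, C→slot 1, G skipped, F skipped, H skipped, B skipped, A skipped.
Slots: [1:C] [2:E] [3:D]
3 of 8 scheduled.

3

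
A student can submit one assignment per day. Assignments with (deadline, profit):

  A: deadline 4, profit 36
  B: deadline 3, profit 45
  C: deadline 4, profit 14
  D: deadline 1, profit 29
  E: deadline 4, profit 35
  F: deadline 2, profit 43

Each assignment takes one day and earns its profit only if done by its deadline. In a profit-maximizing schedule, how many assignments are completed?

4

Sort by profit descending; place each in the latest free slot ≤ its deadline.
By profit: B(d3,45), F(d2,43), A(d4,36), E(d4,35), D(d1,29), C(d4,14)
B→slot 3; F→slot 2; A→slot 4; E→slot 1; D skipped; C skipped.
4 of 6 scheduled.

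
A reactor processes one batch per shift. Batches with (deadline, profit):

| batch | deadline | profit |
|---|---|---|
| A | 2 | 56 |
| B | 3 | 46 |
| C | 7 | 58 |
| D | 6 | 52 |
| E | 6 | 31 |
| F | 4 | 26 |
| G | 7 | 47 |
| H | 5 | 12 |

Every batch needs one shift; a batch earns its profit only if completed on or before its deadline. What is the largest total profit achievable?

316

Take jobs in profit order; each goes to the latest open slot no later than its deadline.
Profit order: C=58 A=56 D=52 G=47 B=46 E=31 F=26 H=12
Assign: C→slot 7, A→slot 2, D→slot 6, G→slot 5, B→slot 3, E→slot 4, F→slot 1, H skipped.
Slots: [1:F] [2:A] [3:B] [4:E] [5:G] [6:D] [7:C]
Profit = 26 + 56 + 46 + 31 + 47 + 52 + 58 = 316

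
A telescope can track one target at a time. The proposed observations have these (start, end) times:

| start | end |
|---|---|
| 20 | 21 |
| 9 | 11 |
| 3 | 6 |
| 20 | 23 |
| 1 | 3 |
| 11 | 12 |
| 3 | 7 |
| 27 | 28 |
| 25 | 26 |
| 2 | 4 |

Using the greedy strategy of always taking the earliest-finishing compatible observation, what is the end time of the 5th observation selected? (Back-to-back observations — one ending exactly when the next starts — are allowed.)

Sorted by end: (1,3)  (2,4)  (3,6)  (3,7)  (9,11)  (11,12)  (20,21)  (20,23)  (25,26)  (27,28)
take (1,3); take (3,6); take (9,11); take (11,12); take (20,21); take (25,26); take (27,28).
Selected: (1,3) (3,6) (9,11) (11,12) (20,21) (25,26) (27,28)

21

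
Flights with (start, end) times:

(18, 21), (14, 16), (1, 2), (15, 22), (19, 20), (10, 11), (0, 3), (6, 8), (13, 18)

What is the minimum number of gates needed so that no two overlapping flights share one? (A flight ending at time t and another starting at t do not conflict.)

3

The answer is the maximum number of intervals overlapping at any instant.
starts: [0, 1, 6, 10, 13, 14, 15, 18, 19]
ends:   [2, 3, 8, 11, 16, 18, 20, 21, 22]
s0→1 s1→2 e2→1 e3→0 s6→1 e8→0 s10→1 e11→0 s13→1 s14→2 s15→3  — peak 3.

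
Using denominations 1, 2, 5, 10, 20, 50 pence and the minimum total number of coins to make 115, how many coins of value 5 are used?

1

115 = 2×50 + 1×10 + 1×5
Count of 5: 1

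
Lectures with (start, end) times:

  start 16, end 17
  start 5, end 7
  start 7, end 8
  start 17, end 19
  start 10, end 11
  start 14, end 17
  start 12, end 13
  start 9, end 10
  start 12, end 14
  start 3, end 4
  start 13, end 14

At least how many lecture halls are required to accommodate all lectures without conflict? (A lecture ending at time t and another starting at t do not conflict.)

2

The answer is the maximum number of intervals overlapping at any instant.
Events (time:±→running): 3:+→1 4:-→0 5:+→1 7:-→0 7:+→1 8:-→0 9:+→1 10:-→0 10:+→1 11:-→0 12:+→1 12:+→2 … peak 2.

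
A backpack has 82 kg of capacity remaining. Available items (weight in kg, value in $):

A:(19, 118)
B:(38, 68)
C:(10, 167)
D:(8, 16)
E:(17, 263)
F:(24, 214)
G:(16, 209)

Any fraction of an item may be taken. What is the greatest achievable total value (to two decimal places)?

946.16

Ratios (sorted): C 16.70, E 15.47, G 13.06, F 8.92, A 6.21, D 2.00, B 1.79
take C (10 @ 167); take E (17 @ 263); take G (16 @ 209); take F (24 @ 214); take 15/19 of A → 93.16. Capacity used 82/82.
Total value = 946.16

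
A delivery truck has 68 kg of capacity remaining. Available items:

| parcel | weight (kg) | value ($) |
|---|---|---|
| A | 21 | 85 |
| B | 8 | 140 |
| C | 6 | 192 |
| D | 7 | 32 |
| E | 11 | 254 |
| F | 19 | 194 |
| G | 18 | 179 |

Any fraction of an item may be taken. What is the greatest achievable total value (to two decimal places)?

Sort by value per unit weight and fill in that order.
Order: C (192/6=32.00) > E (254/11=23.09) > B (140/8=17.50) > F (194/19=10.21) > G (179/18=9.94) > D (32/7=4.57) > A (85/21=4.05)
Fill: take C (6 @ 192) → take E (11 @ 254) → take B (8 @ 140) → take F (19 @ 194) → take G (18 @ 179) → take 6/7 of D → 27.43; 68/68 used.
Total value = 986.43

986.43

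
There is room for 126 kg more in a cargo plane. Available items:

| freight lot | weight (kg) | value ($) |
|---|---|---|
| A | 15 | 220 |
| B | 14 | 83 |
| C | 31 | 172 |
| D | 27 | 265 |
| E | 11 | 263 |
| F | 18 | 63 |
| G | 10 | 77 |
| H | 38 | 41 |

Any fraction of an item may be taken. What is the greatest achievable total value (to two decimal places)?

Sort by value per unit weight and fill in that order.
Ratios (sorted): E 23.91, A 14.67, D 9.81, G 7.70, B 5.93, C 5.55, F 3.50, H 1.08
take E (11 @ 263); take A (15 @ 220); take D (27 @ 265); take G (10 @ 77); take B (14 @ 83); take C (31 @ 172); take F (18 @ 63). Capacity used 126/126.
Total value = 1143.00

1143.00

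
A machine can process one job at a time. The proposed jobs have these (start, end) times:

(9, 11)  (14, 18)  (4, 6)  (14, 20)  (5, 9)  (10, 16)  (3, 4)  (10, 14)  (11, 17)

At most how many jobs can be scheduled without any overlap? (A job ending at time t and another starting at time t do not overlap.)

Sort by end time and greedily take each interval whose start is ≥ the last chosen end.
By end time: (3,4), (4,6), (5,9), (9,11), (10,14), (10,16), (11,17), (14,18), (14,20).
Pick (3,4); next start ≥ 4 → (4,6); next start ≥ 6 → (9,11); next start ≥ 11 → (11,17).
Selected 4 jobs.

4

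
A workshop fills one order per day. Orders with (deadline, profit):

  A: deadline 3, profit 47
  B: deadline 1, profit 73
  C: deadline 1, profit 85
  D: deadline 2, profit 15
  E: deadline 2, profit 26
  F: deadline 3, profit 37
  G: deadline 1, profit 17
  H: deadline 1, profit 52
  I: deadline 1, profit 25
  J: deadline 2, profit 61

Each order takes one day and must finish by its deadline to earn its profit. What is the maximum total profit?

Sort by profit descending; place each in the latest free slot ≤ its deadline.
Profit order: C=85 B=73 J=61 H=52 A=47 F=37 E=26 I=25 G=17 D=15
Assign: C→slot 1, B skipped, J→slot 2, H skipped, A→slot 3, F skipped, E skipped, I skipped, G skipped, D skipped.
Slots: [1:C] [2:J] [3:A]
Profit = 85 + 61 + 47 = 193

193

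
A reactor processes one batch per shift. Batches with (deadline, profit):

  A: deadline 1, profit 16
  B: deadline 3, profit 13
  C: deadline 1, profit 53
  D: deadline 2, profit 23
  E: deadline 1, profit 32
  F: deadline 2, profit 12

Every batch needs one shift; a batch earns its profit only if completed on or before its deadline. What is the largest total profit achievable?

89

Sort by profit descending; place each in the latest free slot ≤ its deadline.
By profit: C(d1,53), E(d1,32), D(d2,23), A(d1,16), B(d3,13), F(d2,12)
C→slot 1; E skipped; D→slot 2; A skipped; B→slot 3; F skipped.
Profit = 53 + 23 + 13 = 89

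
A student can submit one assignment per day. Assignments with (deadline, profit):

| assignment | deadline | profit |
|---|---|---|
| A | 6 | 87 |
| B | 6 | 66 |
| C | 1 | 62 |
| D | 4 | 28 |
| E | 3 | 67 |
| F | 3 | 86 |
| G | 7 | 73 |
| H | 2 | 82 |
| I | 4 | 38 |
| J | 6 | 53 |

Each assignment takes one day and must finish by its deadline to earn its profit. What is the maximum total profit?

514

Sort by profit descending; place each in the latest free slot ≤ its deadline.
By profit: A(d6,87), F(d3,86), H(d2,82), G(d7,73), E(d3,67), B(d6,66), C(d1,62), J(d6,53), I(d4,38), D(d4,28)
A→slot 6; F→slot 3; H→slot 2; G→slot 7; E→slot 1; B→slot 5; C skipped; J→slot 4; I skipped; D skipped.
Profit = 67 + 82 + 86 + 53 + 66 + 87 + 73 = 514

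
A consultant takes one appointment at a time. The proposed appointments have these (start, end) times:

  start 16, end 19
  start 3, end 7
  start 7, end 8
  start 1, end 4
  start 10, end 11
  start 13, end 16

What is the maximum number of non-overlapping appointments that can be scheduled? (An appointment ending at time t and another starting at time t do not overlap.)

Sort by end time and greedily take each interval whose start is ≥ the last chosen end.
Sorted by end: (1,4)  (3,7)  (7,8)  (10,11)  (13,16)  (16,19)
take (1,4); skip (3,7); take (7,8); take (10,11); take (13,16); take (16,19).
Selected 5 appointments.

5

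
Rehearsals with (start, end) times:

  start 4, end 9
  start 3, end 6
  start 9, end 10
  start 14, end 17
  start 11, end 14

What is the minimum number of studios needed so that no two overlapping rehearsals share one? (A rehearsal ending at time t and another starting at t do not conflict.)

Events (time:±→running): 3:+→1 4:+→2 … peak 2.

2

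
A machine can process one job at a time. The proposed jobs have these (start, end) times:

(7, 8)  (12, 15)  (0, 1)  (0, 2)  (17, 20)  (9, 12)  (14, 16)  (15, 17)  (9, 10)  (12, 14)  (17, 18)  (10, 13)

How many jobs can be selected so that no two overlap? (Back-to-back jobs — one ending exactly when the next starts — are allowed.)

6

Order by finish time; keep every interval that doesn't clash with the previous kept one.
By end time: (0,1), (0,2), (7,8), (9,10), (9,12), (10,13), (12,14), (12,15), (14,16), (15,17), (17,18), (17,20).
Pick (0,1); next start ≥ 1 → (7,8); next start ≥ 8 → (9,10); next start ≥ 10 → (10,13); next start ≥ 13 → (14,16); next start ≥ 16 → (17,18).
Selected 6 jobs.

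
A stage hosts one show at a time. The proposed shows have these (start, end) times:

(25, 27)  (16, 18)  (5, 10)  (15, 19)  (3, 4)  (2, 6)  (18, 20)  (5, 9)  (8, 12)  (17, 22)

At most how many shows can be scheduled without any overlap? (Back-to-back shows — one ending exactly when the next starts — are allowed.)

5

Greedy by earliest finish: after sorting by end time, pick each interval compatible with the last pick.
Sorted by end: (3,4)  (2,6)  (5,9)  (5,10)  (8,12)  (16,18)  (15,19)  (18,20)  (17,22)  (25,27)
take (3,4); skip (2,6); take (5,9); take (16,18); take (18,20); take (25,27).
Selected 5 shows.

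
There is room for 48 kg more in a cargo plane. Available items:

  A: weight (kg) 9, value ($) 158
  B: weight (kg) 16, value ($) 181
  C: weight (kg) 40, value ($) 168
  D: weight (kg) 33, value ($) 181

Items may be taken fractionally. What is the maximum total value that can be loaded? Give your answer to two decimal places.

Greedy by value/weight ratio, highest first.
Order: A (158/9=17.56) > B (181/16=11.31) > D (181/33=5.48) > C (168/40=4.20)
Fill: take A (9 @ 158) → take B (16 @ 181) → take 23/33 of D → 126.15; 48/48 used.
Total value = 465.15

465.15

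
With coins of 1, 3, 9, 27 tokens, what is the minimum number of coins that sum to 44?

Use the largest denomination that fits, subtract, and repeat.
44 − 1×27→17 − 1×9→8 − 2×3→2 − 2×1→0
Total coins = 1 + 1 + 2 + 2 = 6

6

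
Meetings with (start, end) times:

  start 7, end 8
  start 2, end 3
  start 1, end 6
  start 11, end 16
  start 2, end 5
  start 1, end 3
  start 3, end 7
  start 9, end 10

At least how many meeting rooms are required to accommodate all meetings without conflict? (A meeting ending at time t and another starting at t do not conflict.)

4

Count concurrent intervals with a sweep; the peak is the room count.
Events (time:±→running): 1:+→1 1:+→2 2:+→3 2:+→4 … peak 4.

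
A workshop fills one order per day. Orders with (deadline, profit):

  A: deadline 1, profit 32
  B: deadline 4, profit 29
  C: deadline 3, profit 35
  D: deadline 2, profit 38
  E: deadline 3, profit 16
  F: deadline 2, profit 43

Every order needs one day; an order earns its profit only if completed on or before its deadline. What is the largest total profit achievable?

Profit order: F=43 D=38 C=35 A=32 B=29 E=16
Assign: F→slot 2, D→slot 1, C→slot 3, A skipped, B→slot 4, E skipped.
Slots: [1:D] [2:F] [3:C] [4:B]
Profit = 38 + 43 + 35 + 29 = 145

145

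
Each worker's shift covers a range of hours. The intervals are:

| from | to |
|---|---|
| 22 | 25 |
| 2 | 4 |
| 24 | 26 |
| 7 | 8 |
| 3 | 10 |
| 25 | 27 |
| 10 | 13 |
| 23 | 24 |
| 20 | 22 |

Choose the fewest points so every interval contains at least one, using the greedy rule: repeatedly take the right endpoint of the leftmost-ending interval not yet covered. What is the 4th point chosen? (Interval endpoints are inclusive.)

Process intervals by earliest right end; each time one isn't hit yet, stab at its right endpoint.
Sorted: [2,4] [7,8] [3,10] [10,13] [20,22] [23,24] [22,25] [24,26] [25,27]
{[2,4]} hit by 4; {[7,8],[3,10]} hit by 8; {[10,13]} hit by 13; {[20,22]} hit by 22; {[23,24],[22,25],[24,26]} hit by 24; {[25,27]} hit by 27.
Points: 4, 8, 13, 22, 24, 27 (6 total).

22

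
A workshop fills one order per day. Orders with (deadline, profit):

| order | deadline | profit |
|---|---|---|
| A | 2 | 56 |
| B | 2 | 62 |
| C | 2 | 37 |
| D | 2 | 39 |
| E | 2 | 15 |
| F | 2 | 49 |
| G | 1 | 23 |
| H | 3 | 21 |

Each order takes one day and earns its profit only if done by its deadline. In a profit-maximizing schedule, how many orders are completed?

By profit: B(d2,62), A(d2,56), F(d2,49), D(d2,39), C(d2,37), G(d1,23), H(d3,21), E(d2,15)
B→slot 2; A→slot 1; F skipped; D skipped; C skipped; G skipped; H→slot 3; E skipped.
3 of 8 scheduled.

3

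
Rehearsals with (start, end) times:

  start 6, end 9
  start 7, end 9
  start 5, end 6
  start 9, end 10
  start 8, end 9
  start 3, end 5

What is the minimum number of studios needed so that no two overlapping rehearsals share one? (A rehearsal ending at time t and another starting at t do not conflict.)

3

Count concurrent intervals with a sweep; the peak is the room count.
Events (time:±→running): 3:+→1 5:-→0 5:+→1 6:-→0 6:+→1 7:+→2 8:+→3 … peak 3.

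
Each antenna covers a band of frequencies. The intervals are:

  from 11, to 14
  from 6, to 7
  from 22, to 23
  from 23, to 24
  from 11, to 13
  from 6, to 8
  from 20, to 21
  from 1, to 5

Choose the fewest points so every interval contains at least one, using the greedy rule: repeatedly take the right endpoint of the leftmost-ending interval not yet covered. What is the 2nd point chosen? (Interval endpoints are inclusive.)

7

By right end: [1,5]  [6,7]  [6,8]  [11,13]  [11,14]  [20,21]  [22,23]  [23,24]
[1,5] uncovered → point at 5; [6,7] uncovered → point at 7; [11,13] uncovered → point at 13; [20,21] uncovered → point at 21; [22,23] uncovered → point at 23.
Points: 5, 7, 13, 21, 23 (5 total).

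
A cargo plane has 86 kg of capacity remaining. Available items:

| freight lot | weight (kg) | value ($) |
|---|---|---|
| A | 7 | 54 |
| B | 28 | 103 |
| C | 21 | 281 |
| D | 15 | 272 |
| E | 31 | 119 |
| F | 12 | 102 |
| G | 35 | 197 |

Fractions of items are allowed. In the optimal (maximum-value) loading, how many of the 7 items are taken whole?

Ratios (sorted): D 18.13, C 13.38, F 8.50, A 7.71, G 5.63, E 3.84, B 3.68
take D (15 @ 272); take C (21 @ 281); take F (12 @ 102); take A (7 @ 54); take 31/35 of G → 174.49. Capacity used 86/86.
4 item(s) taken whole; one partial (take 31/35 of G).

4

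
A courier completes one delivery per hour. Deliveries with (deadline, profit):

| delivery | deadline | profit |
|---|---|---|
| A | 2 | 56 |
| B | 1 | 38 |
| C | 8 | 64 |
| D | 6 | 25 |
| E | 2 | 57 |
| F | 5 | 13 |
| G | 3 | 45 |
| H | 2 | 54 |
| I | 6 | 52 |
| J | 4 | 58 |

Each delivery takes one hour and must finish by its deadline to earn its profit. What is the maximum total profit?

357

Sort by profit descending; place each in the latest free slot ≤ its deadline.
By profit: C(d8,64), J(d4,58), E(d2,57), A(d2,56), H(d2,54), I(d6,52), G(d3,45), B(d1,38), D(d6,25), F(d5,13)
C→slot 8; J→slot 4; E→slot 2; A→slot 1; H skipped; I→slot 6; G→slot 3; B skipped; D→slot 5; F skipped.
Profit = 56 + 57 + 45 + 58 + 25 + 52 + 64 = 357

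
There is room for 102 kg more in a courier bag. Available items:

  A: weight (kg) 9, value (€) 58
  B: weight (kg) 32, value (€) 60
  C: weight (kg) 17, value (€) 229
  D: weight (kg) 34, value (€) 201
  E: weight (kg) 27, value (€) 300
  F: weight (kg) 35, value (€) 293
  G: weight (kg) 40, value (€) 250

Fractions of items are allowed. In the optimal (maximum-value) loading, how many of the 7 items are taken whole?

Greedy by value/weight ratio, highest first.
Ratios (sorted): C 13.47, E 11.11, F 8.37, A 6.44, G 6.25, D 5.91, B 1.88
take C (17 @ 229); take E (27 @ 300); take F (35 @ 293); take A (9 @ 58); take 14/40 of G → 87.50. Capacity used 102/102.
4 item(s) taken whole; one partial (take 14/40 of G).

4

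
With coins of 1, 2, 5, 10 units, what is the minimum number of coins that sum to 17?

17 = 1×10 + 1×5 + 1×2
Total coins = 1 + 1 + 1 = 3

3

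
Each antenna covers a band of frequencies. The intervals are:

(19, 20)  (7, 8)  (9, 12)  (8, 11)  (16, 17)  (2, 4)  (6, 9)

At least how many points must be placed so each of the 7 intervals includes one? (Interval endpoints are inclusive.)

5

By right end: [2,4]  [7,8]  [6,9]  [8,11]  [9,12]  [16,17]  [19,20]
[2,4] uncovered → point at 4; [7,8] uncovered → point at 8; [9,12] uncovered → point at 12; [16,17] uncovered → point at 17; [19,20] uncovered → point at 20.
Points: 4, 8, 12, 17, 20 (5 total).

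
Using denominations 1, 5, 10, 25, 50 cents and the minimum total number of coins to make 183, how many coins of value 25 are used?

1

Use the largest denomination that fits, subtract, and repeat.
183 = 3×50 + 1×25 + 1×5 + 3×1
Count of 25: 1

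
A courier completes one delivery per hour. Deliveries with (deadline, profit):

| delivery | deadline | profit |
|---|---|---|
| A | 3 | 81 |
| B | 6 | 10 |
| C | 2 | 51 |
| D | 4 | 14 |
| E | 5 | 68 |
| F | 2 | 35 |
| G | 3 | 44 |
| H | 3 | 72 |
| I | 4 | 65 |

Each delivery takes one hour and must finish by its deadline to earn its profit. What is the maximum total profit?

Take jobs in profit order; each goes to the latest open slot no later than its deadline.
By profit: A(d3,81), H(d3,72), E(d5,68), I(d4,65), C(d2,51), G(d3,44), F(d2,35), D(d4,14), B(d6,10)
A→slot 3; H→slot 2; E→slot 5; I→slot 4; C→slot 1; G skipped; F skipped; D skipped; B→slot 6.
Profit = 51 + 72 + 81 + 65 + 68 + 10 = 347

347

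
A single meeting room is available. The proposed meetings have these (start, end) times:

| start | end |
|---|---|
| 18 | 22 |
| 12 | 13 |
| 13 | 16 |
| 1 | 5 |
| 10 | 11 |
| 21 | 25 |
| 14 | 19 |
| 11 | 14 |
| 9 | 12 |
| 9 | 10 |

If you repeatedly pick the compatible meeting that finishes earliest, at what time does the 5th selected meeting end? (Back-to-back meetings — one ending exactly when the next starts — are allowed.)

Sort by end time and greedily take each interval whose start is ≥ the last chosen end.
By end time: (1,5), (9,10), (10,11), (9,12), (12,13), (11,14), (13,16), (14,19), (18,22), (21,25).
Pick (1,5); next start ≥ 5 → (9,10); next start ≥ 10 → (10,11); next start ≥ 11 → (12,13); next start ≥ 13 → (13,16); next start ≥ 16 → (18,22).
Selected: (1,5) (9,10) (10,11) (12,13) (13,16) (18,22)

16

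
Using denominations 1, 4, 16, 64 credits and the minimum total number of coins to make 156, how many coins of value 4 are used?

3

Use the largest denomination that fits, subtract, and repeat.
156 − 2×64→28 − 1×16→12 − 3×4→0
Count of 4: 3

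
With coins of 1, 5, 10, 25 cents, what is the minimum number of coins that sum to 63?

63 = 2×25 + 1×10 + 3×1
Total coins = 2 + 1 + 3 = 6

6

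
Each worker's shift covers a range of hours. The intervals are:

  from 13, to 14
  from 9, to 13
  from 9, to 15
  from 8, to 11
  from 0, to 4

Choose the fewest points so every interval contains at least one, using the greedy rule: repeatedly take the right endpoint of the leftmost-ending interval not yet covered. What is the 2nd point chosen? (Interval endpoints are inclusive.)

Sorted: [0,4] [8,11] [9,13] [13,14] [9,15]
{[0,4]} hit by 4; {[8,11],[9,13]} hit by 11; {[13,14],[9,15]} hit by 14.
Points: 4, 11, 14 (3 total).

11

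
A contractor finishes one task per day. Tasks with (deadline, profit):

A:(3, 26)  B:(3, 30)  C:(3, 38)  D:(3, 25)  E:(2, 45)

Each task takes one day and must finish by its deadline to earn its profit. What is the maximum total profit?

Take jobs in profit order; each goes to the latest open slot no later than its deadline.
Profit order: E=45 C=38 B=30 A=26 D=25
Assign: E→slot 2, C→slot 3, B→slot 1, A skipped, D skipped.
Slots: [1:B] [2:E] [3:C]
Profit = 30 + 45 + 38 = 113

113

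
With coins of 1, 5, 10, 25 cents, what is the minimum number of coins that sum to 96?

96 = 3×25 + 2×10 + 1×1
Total coins = 3 + 2 + 1 = 6

6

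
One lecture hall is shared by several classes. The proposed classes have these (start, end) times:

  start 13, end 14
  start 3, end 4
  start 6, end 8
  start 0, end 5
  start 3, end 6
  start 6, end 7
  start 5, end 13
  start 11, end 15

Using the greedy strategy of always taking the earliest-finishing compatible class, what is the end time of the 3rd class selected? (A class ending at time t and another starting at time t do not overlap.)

14

Sorted by end: (3,4)  (0,5)  (3,6)  (6,7)  (6,8)  (5,13)  (13,14)  (11,15)
take (3,4); skip (0,5); take (6,7); take (13,14).
Selected: (3,4) (6,7) (13,14)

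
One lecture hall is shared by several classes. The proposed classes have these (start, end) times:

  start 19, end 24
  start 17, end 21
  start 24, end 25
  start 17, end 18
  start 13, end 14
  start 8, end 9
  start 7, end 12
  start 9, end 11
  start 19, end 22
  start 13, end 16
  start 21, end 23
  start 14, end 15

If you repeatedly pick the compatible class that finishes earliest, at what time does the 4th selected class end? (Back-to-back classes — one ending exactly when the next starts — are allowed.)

15

Sort by end time and greedily take each interval whose start is ≥ the last chosen end.
By end time: (8,9), (9,11), (7,12), (13,14), (14,15), (13,16), (17,18), (17,21), (19,22), (21,23), (19,24), (24,25).
Pick (8,9); next start ≥ 9 → (9,11); next start ≥ 11 → (13,14); next start ≥ 14 → (14,15); next start ≥ 15 → (17,18); next start ≥ 18 → (19,22); next start ≥ 22 → (24,25).
Selected: (8,9) (9,11) (13,14) (14,15) (17,18) (19,22) (24,25)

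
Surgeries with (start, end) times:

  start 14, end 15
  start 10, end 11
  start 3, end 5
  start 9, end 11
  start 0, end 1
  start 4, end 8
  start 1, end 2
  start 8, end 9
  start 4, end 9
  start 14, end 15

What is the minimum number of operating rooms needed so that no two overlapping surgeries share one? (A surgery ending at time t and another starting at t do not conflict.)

starts: [0, 1, 3, 4, 4, 8, 9, 10, 14, 14]
ends:   [1, 2, 5, 8, 9, 9, 11, 11, 15, 15]
s0→1 e1→0 s1→1 e2→0 s3→1 s4→2 s4→3  — peak 3.

3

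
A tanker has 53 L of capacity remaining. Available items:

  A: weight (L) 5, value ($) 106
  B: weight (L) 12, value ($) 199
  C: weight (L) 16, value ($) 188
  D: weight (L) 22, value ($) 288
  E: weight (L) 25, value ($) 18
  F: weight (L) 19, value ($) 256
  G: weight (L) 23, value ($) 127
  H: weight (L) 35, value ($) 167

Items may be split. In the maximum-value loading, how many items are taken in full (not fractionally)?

Order: A (106/5=21.20) > B (199/12=16.58) > F (256/19=13.47) > D (288/22=13.09) > C (188/16=11.75) > G (127/23=5.52) > H (167/35=4.77) > E (18/25=0.72)
Fill: take A (5 @ 106) → take B (12 @ 199) → take F (19 @ 256) → take 17/22 of D → 222.55; 53/53 used.
3 item(s) taken whole; one partial (take 17/22 of D).

3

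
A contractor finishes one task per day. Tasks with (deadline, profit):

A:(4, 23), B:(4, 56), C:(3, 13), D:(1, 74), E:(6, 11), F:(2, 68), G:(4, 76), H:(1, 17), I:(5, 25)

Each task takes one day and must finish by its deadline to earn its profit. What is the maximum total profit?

Sort by profit descending; place each in the latest free slot ≤ its deadline.
By profit: G(d4,76), D(d1,74), F(d2,68), B(d4,56), I(d5,25), A(d4,23), H(d1,17), C(d3,13), E(d6,11)
G→slot 4; D→slot 1; F→slot 2; B→slot 3; I→slot 5; A skipped; H skipped; C skipped; E→slot 6.
Profit = 74 + 68 + 56 + 76 + 25 + 11 = 310

310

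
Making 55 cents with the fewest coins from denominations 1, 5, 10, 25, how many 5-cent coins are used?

Use the largest denomination that fits, subtract, and repeat.
55 − 2×25→5 − 1×5→0
Count of 5: 1

1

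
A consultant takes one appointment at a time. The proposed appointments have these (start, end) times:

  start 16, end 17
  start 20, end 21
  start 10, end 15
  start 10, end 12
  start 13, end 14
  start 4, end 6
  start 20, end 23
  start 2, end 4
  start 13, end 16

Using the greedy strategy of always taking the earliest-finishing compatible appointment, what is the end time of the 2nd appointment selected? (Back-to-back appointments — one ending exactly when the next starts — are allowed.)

Order by finish time; keep every interval that doesn't clash with the previous kept one.
By end time: (2,4), (4,6), (10,12), (13,14), (10,15), (13,16), (16,17), (20,21), (20,23).
Pick (2,4); next start ≥ 4 → (4,6); next start ≥ 6 → (10,12); next start ≥ 12 → (13,14); next start ≥ 14 → (16,17); next start ≥ 17 → (20,21).
Selected: (2,4) (4,6) (10,12) (13,14) (16,17) (20,21)

6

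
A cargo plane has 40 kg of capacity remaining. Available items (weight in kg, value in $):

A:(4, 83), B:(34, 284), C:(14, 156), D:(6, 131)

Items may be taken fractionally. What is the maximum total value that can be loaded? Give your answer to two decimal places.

Greedy by value/weight ratio, highest first.
Order: D (131/6=21.83) > A (83/4=20.75) > C (156/14=11.14) > B (284/34=8.35)
Fill: take D (6 @ 131) → take A (4 @ 83) → take C (14 @ 156) → take 16/34 of B → 133.65; 40/40 used.
Total value = 503.65

503.65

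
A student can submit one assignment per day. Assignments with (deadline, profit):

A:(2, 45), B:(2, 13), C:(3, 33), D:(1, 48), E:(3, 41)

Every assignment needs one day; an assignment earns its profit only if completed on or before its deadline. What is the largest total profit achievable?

134

Profit order: D=48 A=45 E=41 C=33 B=13
Assign: D→slot 1, A→slot 2, E→slot 3, C skipped, B skipped.
Slots: [1:D] [2:A] [3:E]
Profit = 48 + 45 + 41 = 134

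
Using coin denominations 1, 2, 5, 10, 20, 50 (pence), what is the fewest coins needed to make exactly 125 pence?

125 − 2×50→25 − 1×20→5 − 1×5→0
Total coins = 2 + 1 + 1 = 4

4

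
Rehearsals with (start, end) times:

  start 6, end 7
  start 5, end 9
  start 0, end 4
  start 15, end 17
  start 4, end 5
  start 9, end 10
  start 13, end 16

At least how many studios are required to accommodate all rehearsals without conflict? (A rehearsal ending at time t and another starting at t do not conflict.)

The answer is the maximum number of intervals overlapping at any instant.
Events (time:±→running): 0:+→1 4:-→0 4:+→1 5:-→0 5:+→1 6:+→2 … peak 2.

2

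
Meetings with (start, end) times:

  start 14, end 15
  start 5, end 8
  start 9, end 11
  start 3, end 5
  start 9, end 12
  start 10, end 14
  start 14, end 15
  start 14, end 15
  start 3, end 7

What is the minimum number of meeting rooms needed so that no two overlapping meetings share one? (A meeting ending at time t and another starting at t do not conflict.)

3

The answer is the maximum number of intervals overlapping at any instant.
starts: [3, 3, 5, 9, 9, 10, 14, 14, 14]
ends:   [5, 7, 8, 11, 12, 14, 15, 15, 15]
s3→1 s3→2 e5→1 s5→2 e7→1 e8→0 s9→1 s9→2 s10→3  — peak 3.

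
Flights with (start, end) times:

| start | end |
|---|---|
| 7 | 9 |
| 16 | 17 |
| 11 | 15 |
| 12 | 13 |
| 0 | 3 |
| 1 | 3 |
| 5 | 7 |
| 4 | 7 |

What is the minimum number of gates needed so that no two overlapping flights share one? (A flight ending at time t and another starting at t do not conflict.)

Count concurrent intervals with a sweep; the peak is the room count.
starts: [0, 1, 4, 5, 7, 11, 12, 16]
ends:   [3, 3, 7, 7, 9, 13, 15, 17]
s0→1 s1→2  — peak 2.

2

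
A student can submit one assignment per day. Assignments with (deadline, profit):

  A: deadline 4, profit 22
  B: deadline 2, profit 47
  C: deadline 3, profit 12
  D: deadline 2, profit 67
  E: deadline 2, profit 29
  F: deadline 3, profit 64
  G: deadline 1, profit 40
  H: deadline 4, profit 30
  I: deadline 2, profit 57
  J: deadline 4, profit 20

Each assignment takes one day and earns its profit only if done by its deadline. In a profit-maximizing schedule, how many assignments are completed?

Profit order: D=67 F=64 I=57 B=47 G=40 H=30 E=29 A=22 J=20 C=12
Assign: D→slot 2, F→slot 3, I→slot 1, B skipped, G skipped, H→slot 4, E skipped, A skipped, J skipped, C skipped.
Slots: [1:I] [2:D] [3:F] [4:H]
4 of 10 scheduled.

4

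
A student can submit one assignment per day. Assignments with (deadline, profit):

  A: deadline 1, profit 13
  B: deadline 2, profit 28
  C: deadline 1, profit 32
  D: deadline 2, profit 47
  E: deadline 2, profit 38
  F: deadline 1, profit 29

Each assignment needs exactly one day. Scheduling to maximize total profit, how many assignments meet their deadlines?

2

Profit order: D=47 E=38 C=32 F=29 B=28 A=13
Assign: D→slot 2, E→slot 1, C skipped, F skipped, B skipped, A skipped.
Slots: [1:E] [2:D]
2 of 6 scheduled.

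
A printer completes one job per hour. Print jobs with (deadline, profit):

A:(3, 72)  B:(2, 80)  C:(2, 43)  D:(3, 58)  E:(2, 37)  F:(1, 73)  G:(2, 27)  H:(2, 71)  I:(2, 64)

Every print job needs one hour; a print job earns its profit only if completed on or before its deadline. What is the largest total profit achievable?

Take jobs in profit order; each goes to the latest open slot no later than its deadline.
Profit order: B=80 F=73 A=72 H=71 I=64 D=58 C=43 E=37 G=27
Assign: B→slot 2, F→slot 1, A→slot 3, H skipped, I skipped, D skipped, C skipped, E skipped, G skipped.
Slots: [1:F] [2:B] [3:A]
Profit = 73 + 80 + 72 = 225

225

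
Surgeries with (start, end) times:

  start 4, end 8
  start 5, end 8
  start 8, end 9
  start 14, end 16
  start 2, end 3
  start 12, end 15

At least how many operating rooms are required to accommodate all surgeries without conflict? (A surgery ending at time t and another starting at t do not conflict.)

Events (time:±→running): 2:+→1 3:-→0 4:+→1 5:+→2 … peak 2.

2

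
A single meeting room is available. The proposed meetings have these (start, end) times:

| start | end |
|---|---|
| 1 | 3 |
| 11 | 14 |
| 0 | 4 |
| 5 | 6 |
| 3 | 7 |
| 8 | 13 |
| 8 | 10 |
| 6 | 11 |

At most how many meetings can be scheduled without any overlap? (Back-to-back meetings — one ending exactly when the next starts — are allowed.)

4

Sorted by end: (1,3)  (0,4)  (5,6)  (3,7)  (8,10)  (6,11)  (8,13)  (11,14)
take (1,3); skip (0,4); take (5,6); take (8,10); skip (8,13); take (11,14).
Selected 4 meetings.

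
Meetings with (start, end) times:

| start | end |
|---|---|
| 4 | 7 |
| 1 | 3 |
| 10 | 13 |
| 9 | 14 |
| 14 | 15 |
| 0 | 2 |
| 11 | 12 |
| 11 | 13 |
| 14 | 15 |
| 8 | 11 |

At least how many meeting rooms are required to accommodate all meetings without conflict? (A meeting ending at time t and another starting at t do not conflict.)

4

starts: [0, 1, 4, 8, 9, 10, 11, 11, 14, 14]
ends:   [2, 3, 7, 11, 12, 13, 13, 14, 15, 15]
s0→1 s1→2 e2→1 e3→0 s4→1 e7→0 s8→1 s9→2 s10→3 e11→2 s11→3 s11→4  — peak 4.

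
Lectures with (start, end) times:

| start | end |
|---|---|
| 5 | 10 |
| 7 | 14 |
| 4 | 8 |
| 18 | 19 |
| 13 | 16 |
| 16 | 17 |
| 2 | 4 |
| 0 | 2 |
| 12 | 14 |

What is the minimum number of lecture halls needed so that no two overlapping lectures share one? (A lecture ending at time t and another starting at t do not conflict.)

starts: [0, 2, 4, 5, 7, 12, 13, 16, 18]
ends:   [2, 4, 8, 10, 14, 14, 16, 17, 19]
s0→1 e2→0 s2→1 e4→0 s4→1 s5→2 s7→3  — peak 3.

3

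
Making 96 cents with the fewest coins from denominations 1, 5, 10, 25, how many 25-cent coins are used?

3

96 = 3×25 + 2×10 + 1×1
Count of 25: 3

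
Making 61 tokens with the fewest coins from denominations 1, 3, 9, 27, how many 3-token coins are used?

2

61 − 2×27→7 − 2×3→1 − 1×1→0
Count of 3: 2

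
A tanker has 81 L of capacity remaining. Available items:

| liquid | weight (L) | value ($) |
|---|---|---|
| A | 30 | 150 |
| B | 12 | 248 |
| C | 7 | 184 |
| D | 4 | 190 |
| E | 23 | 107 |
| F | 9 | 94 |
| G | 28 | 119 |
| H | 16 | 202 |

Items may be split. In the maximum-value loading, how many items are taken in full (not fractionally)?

Sort by value per unit weight and fill in that order.
Order: D (190/4=47.50) > C (184/7=26.29) > B (248/12=20.67) > H (202/16=12.62) > F (94/9=10.44) > A (150/30=5.00) > E (107/23=4.65) > G (119/28=4.25)
Fill: take D (4 @ 190) → take C (7 @ 184) → take B (12 @ 248) → take H (16 @ 202) → take F (9 @ 94) → take A (30 @ 150) → take 3/23 of E → 13.96; 81/81 used.
6 item(s) taken whole; one partial (take 3/23 of E).

6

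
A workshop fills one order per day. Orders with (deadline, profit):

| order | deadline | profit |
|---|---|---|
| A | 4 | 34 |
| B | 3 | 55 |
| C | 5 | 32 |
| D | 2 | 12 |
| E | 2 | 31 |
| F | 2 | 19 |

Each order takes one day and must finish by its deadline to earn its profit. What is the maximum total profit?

Take jobs in profit order; each goes to the latest open slot no later than its deadline.
Profit order: B=55 A=34 C=32 E=31 F=19 D=12
Assign: B→slot 3, A→slot 4, C→slot 5, E→slot 2, F→slot 1, D skipped.
Slots: [1:F] [2:E] [3:B] [4:A] [5:C]
Profit = 19 + 31 + 55 + 34 + 32 = 171

171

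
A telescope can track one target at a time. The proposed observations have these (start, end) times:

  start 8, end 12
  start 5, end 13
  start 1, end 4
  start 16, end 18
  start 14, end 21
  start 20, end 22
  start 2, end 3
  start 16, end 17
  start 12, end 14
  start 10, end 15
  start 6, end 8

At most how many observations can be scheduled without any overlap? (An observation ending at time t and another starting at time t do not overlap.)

Order by finish time; keep every interval that doesn't clash with the previous kept one.
By end time: (2,3), (1,4), (6,8), (8,12), (5,13), (12,14), (10,15), (16,17), (16,18), (14,21), (20,22).
Pick (2,3); next start ≥ 3 → (6,8); next start ≥ 8 → (8,12); next start ≥ 12 → (12,14); next start ≥ 14 → (16,17); next start ≥ 17 → (20,22).
Selected 6 observations.

6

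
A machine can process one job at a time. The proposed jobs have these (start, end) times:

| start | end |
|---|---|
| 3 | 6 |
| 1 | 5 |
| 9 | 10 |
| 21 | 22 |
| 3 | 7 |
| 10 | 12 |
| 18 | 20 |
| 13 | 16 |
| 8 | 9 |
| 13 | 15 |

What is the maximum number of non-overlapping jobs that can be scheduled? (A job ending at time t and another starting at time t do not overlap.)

Sorted by end: (1,5)  (3,6)  (3,7)  (8,9)  (9,10)  (10,12)  (13,15)  (13,16)  (18,20)  (21,22)
take (1,5); take (8,9); take (9,10); take (10,12); take (13,15); skip (13,16); take (18,20); take (21,22).
Selected 7 jobs.

7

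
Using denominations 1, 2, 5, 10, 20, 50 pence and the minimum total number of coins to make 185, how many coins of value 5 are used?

1

Greedy: take as many of the largest coin as possible, then repeat with the remainder.
185 − 3×50→35 − 1×20→15 − 1×10→5 − 1×5→0
Count of 5: 1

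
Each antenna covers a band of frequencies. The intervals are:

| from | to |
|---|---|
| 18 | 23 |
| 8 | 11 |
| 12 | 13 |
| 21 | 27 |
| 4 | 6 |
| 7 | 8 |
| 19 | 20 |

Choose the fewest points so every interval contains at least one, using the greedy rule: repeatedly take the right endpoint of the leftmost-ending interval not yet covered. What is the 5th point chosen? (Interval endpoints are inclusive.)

27

Sorted: [4,6] [7,8] [8,11] [12,13] [19,20] [18,23] [21,27]
{[4,6]} hit by 6; {[7,8],[8,11]} hit by 8; {[12,13]} hit by 13; {[19,20],[18,23]} hit by 20; {[21,27]} hit by 27.
Points: 6, 8, 13, 20, 27 (5 total).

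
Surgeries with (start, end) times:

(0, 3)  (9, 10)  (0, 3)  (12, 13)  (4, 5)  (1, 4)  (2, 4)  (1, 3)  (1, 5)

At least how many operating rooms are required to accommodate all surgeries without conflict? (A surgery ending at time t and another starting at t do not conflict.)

6

starts: [0, 0, 1, 1, 1, 2, 4, 9, 12]
ends:   [3, 3, 3, 4, 4, 5, 5, 10, 13]
s0→1 s0→2 s1→3 s1→4 s1→5 s2→6  — peak 6.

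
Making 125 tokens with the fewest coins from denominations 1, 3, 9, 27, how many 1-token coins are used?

2

125 = 4×27 + 1×9 + 2×3 + 2×1
Count of 1: 2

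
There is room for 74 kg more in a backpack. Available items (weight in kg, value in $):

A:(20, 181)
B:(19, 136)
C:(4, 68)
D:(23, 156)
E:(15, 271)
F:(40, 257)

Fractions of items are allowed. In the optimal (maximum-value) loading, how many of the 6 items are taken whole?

4

Order: E (271/15=18.07) > C (68/4=17.00) > A (181/20=9.05) > B (136/19=7.16) > D (156/23=6.78) > F (257/40=6.42)
Fill: take E (15 @ 271) → take C (4 @ 68) → take A (20 @ 181) → take B (19 @ 136) → take 16/23 of D → 108.52; 74/74 used.
4 item(s) taken whole; one partial (take 16/23 of D).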